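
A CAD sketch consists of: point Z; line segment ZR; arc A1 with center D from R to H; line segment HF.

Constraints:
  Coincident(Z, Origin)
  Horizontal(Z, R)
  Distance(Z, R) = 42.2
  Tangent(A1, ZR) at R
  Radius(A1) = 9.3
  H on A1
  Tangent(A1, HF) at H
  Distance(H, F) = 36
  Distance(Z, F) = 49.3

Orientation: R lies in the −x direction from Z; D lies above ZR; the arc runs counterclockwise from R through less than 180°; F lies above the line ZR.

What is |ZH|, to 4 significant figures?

33.91

Z is at the origin; ZR is horizontal with |ZR| = 42.2 and R on the −x side, so R = (-42.20, 0.000). Tangency of A1 to ZR means the radius DR is perpendicular to ZR, so D = R + (0, 9.3) = (-42.20, 9.300). Since DH ⟂ HF (tangency), |DF| = √(9.3² + 36.0²) = 37.18 regardless of where H sits on A1. So F lies on both circle(Z, 49.3) and circle(D, 37.18); the above-ZR intersection is F = (-25.20, 42.37). H is the foot of the tangent from F: H = (-33.13, 7.253).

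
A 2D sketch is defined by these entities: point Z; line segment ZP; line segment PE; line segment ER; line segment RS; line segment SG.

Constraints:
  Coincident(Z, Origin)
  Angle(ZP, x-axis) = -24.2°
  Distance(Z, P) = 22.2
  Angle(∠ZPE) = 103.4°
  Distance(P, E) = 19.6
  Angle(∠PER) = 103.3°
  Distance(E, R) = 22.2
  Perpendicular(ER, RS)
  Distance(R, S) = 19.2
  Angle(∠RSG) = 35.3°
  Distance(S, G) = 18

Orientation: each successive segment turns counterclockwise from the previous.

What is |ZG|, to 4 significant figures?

24.79

ER ⟂ RS, so RS runs at -140.9°; with |RS| = 19.2, S = (3.307, 11.55). ∠RSG = 35.3° gives SG at 3.800° from the x-axis; with |SG| = 18.0, G = (21.27, 12.74). Then |ZG| = |G − Z| = 24.79.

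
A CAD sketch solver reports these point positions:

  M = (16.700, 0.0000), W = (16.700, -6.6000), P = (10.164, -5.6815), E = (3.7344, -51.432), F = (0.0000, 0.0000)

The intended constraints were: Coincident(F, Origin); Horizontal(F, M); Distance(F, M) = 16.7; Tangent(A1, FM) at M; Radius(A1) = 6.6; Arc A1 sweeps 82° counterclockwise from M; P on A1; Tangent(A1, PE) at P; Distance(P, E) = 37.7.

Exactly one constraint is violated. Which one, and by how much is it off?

Distance(P, E) = 37.7 — off by 8.50.

F = (0.00, 0.00) ✓; F.y = 0.00, M.y = 0.00 ✓; |FM| = 16.70 ✓; ∠(WM, MF) = 90.00° ✓; |WM| = 6.600 ✓; bearing(W→P) − bearing(W→M) = 82.00° ✓; |WP| = 6.600 ✓; ∠(WP, PE) = 90.00° ✓; |PE| = 46.20 ✗.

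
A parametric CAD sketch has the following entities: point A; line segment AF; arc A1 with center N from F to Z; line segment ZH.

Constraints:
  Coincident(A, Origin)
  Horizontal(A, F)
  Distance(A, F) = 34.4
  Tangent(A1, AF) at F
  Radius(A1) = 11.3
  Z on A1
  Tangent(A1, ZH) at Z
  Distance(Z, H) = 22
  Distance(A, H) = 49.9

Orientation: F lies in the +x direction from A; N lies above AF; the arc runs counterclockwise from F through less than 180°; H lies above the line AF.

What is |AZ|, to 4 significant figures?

47.41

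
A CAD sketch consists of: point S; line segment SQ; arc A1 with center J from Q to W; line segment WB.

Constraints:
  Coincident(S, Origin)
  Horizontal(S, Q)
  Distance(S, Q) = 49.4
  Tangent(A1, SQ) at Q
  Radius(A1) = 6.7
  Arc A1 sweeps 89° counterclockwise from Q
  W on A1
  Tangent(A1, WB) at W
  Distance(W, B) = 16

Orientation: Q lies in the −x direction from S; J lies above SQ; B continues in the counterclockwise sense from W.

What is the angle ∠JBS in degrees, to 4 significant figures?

85.70°

S is at the origin; S and Q share the same y with |SQ| = 49.4 and Q on the −x side, so Q = (-49.40, 0.000). Since A1 is tangent to SQ there, JQ ⟂ SQ, so J = Q + (0, 6.7) = (-49.40, 6.700). On A1, Q sits at bearing -90° from J; an 89° counterclockwise sweep puts W at bearing -1°, so W = J + 6.7·(cos -1°, sin -1°) = (-42.70, 6.583). A1 meets WB tangentially, so JW is at right angles to WB, so WB runs along (−sin -1°, cos -1°); with |WB| = 16.0, B = (-42.42, 22.58). Then cos ∠JBS = BJ·BS / (|BJ||BS|), giving 85.70°.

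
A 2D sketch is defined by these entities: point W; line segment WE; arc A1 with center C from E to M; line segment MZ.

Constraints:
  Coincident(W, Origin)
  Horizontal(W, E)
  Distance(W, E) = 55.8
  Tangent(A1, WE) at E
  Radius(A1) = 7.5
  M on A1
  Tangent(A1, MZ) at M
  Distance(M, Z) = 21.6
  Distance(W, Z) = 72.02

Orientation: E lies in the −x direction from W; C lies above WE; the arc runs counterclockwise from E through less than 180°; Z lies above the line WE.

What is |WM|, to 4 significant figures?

52.32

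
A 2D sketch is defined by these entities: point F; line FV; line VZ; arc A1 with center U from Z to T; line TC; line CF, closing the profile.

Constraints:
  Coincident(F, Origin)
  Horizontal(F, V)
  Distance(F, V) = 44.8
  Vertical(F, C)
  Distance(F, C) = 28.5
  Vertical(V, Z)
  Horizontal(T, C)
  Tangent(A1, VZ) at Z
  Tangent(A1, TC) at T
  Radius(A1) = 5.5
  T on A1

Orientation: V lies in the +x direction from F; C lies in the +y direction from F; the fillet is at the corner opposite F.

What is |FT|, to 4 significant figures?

48.55

F is at the origin; FV is horizontal with |FV| = 44.8 and V on the +x side, so V = (44.80, 0.000). FC is vertical with |FC| = 28.5 and C on the +y side, so C = (0.000, 28.50). The virtual corner opposite F is at (44.80, 28.50). Tangency of A1 to VZ means the radius UZ is perpendicular to VZ and since A1 is tangent to TC there, UT ⟂ TC, with radius 5.5, so the center U sits 5.5 in from both sides at U = (39.30, 23.00). That places the tangent points at Z = (44.80, 23.00) on VZ and T = (39.30, 28.50) on TC. Then |FT| = |T − F| = 48.55.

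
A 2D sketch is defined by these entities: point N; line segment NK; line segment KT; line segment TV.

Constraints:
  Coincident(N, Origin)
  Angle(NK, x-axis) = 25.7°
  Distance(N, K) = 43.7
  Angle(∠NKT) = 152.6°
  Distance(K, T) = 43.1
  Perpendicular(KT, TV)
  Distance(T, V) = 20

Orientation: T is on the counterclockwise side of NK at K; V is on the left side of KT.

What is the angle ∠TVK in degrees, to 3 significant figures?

65.1°

N is at the origin; NK runs at 25.7° with length 43.7, so K = 43.7·(cos 25.7°, sin 25.7°) = (39.4, 19.0). ∠NKT = 152.6°, so KT runs at 25.7° + (180° − 152.6°) = 53.1° from the x-axis; with |KT| = 43.1, T = K + 43.1·(cos 53.1°, sin 53.1°) = (65.3, 53.4). The perpendicularity gives TV at right angles to KT; with |TV| = 20.0 on the left of KT, V = T + 20.0·(-0.800, 0.600) = (49.3, 65.4). Then cos ∠TVK = VT·VK / (|VT||VK|), giving 65.1°.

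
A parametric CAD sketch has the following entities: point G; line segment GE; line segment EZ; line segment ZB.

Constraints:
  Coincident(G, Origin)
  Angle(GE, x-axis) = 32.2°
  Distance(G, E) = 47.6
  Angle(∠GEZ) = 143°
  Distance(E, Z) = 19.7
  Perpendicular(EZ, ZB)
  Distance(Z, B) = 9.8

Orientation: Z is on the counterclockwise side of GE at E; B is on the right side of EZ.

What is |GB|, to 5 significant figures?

69.348

G is at the origin; GE runs at 32.2° with length 47.6, so E = 47.6·(cos 32.2°, sin 32.2°) = (40.279, 25.365). ∠GEZ = 143.0°, so EZ runs at 32.2° + (180° − 143.0°) = 69.200° from the x-axis; with |EZ| = 19.7, Z = E + 19.7·(cos 69.200°, sin 69.200°) = (47.274, 43.781). EZ is perpendicular to ZB; with |ZB| = 9.8 on the right of EZ, B = Z + 9.8·(0.93483, -0.35511) = (56.436, 40.301). Then |GB| = |B − G| = 69.348.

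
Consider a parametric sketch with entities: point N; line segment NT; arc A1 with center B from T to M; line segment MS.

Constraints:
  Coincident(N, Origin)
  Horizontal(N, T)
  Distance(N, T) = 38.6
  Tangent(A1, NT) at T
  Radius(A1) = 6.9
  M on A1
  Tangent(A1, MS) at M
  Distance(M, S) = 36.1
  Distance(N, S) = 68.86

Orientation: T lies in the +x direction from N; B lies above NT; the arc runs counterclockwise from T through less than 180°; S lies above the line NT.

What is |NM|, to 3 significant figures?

45.4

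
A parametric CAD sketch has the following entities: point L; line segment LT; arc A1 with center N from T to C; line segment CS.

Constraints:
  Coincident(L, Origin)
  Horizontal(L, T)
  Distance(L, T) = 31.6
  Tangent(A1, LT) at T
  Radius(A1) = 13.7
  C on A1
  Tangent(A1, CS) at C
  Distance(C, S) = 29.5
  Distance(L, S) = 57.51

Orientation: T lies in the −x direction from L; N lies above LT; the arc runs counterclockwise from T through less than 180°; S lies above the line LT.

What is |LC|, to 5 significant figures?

28.446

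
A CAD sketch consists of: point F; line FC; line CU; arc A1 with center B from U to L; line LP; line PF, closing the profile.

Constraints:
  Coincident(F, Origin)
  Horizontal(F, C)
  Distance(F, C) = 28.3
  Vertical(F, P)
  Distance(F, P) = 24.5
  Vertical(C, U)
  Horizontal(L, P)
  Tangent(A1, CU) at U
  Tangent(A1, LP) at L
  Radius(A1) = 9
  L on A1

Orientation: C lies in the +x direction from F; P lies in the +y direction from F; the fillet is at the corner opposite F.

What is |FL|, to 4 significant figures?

31.19

The virtual corner opposite F is at (28.30, 24.50). A1 meets CU tangentially, so BU is at right angles to CU and the tangent condition forces BL to be normal to LP, with radius 9.0, so the center B sits 9.0 in from both sides at B = (19.30, 15.50). That places the tangent points at U = (28.30, 15.50) on CU and L = (19.30, 24.50) on LP. Then |FL| = |L − F| = 31.19.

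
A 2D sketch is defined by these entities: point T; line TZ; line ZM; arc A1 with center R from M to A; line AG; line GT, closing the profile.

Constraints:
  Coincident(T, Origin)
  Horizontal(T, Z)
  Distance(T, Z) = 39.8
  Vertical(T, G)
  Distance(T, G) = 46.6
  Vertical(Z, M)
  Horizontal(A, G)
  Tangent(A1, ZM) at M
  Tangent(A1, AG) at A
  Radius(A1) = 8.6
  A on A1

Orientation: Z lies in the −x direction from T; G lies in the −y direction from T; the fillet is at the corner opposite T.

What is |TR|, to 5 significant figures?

49.167

T is at the origin; TZ is horizontal with |TZ| = 39.8 and Z on the −x side, so Z = (-39.800, 0.0000). T and G share the same x with |TG| = 46.6 and G on the −y side, so G = (0.0000, -46.600). The virtual corner opposite T is at (-39.800, -46.600). A1 meets ZM tangentially, so RM is at right angles to ZM and A1 meets AG tangentially, so RA is at right angles to AG, with radius 8.6, so the center R sits 8.6 in from both sides at R = (-31.200, -38.000). Then |TR| = |R − T| = 49.167.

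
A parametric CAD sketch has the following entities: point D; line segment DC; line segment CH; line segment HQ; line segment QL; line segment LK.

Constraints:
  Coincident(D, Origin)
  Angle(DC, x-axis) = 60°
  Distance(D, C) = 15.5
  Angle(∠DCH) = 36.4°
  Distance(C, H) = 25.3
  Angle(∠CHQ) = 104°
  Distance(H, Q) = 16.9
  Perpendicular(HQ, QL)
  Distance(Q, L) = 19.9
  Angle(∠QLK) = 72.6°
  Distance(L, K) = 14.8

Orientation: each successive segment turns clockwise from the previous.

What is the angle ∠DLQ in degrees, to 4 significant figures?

64.72°

D is at the origin; DC runs at 60.0° with length 15.5, so C = (7.750, 13.42). ∠DCH = 36.4° gives CH at -83.60° from the x-axis; with |CH| = 25.3, H = (10.57, -11.72). ∠CHQ = 104.0° gives HQ at -159.6° from the x-axis; with |HQ| = 16.9, Q = (-5.270, -17.61). The perpendicularity gives QL at right angles to HQ, so QL runs at 110.4°; with |QL| = 19.9, L = (-12.21, 1.042). Then cos ∠DLQ = LD·LQ / (|LD||LQ|), giving 64.72°.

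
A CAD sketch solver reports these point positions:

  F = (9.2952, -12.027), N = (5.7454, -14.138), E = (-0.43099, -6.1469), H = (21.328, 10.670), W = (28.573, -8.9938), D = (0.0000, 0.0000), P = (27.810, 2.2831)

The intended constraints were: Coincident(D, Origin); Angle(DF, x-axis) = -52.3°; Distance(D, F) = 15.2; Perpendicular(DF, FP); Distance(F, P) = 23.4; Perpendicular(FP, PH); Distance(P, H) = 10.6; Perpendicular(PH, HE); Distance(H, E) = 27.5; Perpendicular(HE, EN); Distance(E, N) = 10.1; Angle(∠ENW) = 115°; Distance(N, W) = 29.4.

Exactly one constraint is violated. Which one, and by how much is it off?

Distance(N, W) = 29.4 — off by 6.00.

D = (0.00, 0.00) ✓; DF at -52.30° ✓; |DF| = 15.20 ✓; ∠(DF, FP) = 90.00° ✓; |FP| = 23.40 ✓; ∠(FP, PH) = 90.00° ✓; |PH| = 10.60 ✓; ∠(PH, HE) = 90.00° ✓; |HE| = 27.50 ✓; ∠(HE, EN) = 90.00° ✓; |EN| = 10.10 ✓; ∠ENW = 115.0° ✓; |NW| = 23.40 ✗.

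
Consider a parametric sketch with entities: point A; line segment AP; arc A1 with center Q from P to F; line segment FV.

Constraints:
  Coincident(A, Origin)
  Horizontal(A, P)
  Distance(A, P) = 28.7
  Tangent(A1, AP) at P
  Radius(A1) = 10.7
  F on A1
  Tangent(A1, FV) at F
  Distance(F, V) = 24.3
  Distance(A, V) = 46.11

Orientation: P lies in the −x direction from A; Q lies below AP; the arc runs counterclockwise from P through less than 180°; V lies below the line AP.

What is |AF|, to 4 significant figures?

41.28

A is at the origin; A and P share the same y with |AP| = 28.7 and P on the −x side, so P = (-28.70, 0.000). Tangency of A1 to AP means the radius QP is perpendicular to AP, so Q = P + (0, -10.7) = (-28.70, -10.70). Since QF ⟂ FV (tangency), |QV| = √(10.7² + 24.3²) = 26.55 regardless of where F sits on A1. So V lies on both circle(A, 46.11) and circle(Q, 26.55); the below-AP intersection is V = (-27.23, -37.21). F is the foot of the tangent from V: F = (-38.24, -15.55).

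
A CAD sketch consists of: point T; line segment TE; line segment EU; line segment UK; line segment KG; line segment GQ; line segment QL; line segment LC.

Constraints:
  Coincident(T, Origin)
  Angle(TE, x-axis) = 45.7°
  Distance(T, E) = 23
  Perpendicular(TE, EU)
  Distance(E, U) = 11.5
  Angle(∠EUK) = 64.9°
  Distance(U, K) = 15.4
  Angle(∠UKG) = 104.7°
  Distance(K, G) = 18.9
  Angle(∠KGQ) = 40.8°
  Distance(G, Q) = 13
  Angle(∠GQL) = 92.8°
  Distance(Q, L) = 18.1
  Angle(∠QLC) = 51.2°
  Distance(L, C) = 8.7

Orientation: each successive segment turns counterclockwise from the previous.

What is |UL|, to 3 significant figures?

19.5

∠KGQ = 40.8° gives GQ at 105° from the x-axis; with |GQ| = 13.0, Q = (15.0, 11.9). ∠GQL = 92.8° gives QL at -168° from the x-axis; with |QL| = 18.1, L = (-2.65, 8.03). Then |UL| = |L − U| = 19.5.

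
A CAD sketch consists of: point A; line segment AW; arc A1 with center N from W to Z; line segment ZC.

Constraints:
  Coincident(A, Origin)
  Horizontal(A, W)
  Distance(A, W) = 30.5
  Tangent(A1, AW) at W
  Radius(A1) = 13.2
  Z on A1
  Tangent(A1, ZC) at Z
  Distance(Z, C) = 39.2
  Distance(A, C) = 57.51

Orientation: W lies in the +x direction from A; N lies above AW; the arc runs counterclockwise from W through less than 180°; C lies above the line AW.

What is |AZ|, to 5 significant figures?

46.335

Checks: A = (0.00, 0.00) ✓; |NZ| = 13.20 ✓; ∠(NZ, ZC) = 90.00° ✓; |ZC| = 39.20 ✓; |AC| = 57.51 ✓.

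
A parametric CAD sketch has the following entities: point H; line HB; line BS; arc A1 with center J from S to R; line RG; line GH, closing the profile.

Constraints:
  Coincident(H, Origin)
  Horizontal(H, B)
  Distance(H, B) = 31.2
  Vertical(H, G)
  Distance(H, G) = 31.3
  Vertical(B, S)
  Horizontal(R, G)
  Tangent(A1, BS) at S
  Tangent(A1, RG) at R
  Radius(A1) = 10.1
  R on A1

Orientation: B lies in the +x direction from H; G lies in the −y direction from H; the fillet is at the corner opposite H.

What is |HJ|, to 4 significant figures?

29.91

H is at the origin; HB is horizontal with |HB| = 31.2 and B on the +x side, so B = (31.20, 0.000). H and G share the same x with |HG| = 31.3 and G on the −y side, so G = (0.000, -31.30). The virtual corner opposite H is at (31.20, -31.30). A1 meets BS tangentially, so JS is at right angles to BS and the tangent condition forces JR to be normal to RG, with radius 10.1, so the center J sits 10.1 in from both sides at J = (21.10, -21.20). Then |HJ| = |J − H| = 29.91.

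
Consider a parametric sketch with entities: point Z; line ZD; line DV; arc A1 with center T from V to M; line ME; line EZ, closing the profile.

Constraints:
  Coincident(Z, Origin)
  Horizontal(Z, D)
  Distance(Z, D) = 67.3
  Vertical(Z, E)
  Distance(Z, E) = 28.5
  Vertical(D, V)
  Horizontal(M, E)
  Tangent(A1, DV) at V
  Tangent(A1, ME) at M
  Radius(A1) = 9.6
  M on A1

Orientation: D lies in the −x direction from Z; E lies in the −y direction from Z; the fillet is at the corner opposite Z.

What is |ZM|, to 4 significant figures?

64.35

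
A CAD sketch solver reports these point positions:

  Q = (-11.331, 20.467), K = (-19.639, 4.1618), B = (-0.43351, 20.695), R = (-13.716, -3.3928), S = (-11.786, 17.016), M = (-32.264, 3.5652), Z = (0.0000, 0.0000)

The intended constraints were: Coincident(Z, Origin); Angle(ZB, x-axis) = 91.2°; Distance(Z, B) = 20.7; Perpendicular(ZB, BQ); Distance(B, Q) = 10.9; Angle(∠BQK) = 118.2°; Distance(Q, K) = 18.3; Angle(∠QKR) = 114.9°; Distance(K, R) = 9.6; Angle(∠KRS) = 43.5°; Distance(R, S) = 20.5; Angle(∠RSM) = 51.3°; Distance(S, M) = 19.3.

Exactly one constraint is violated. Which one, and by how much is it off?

Distance(S, M) = 19.3 — off by 5.20.

Z = (0.00, 0.00) ✓; ZB at 91.20° ✓; |ZB| = 20.70 ✓; ∠(ZB, BQ) = 90.00° ✓; |BQ| = 10.90 ✓; ∠BQK = 118.2° ✓; |QK| = 18.30 ✓; ∠QKR = 114.9° ✓; |KR| = 9.600 ✓; ∠KRS = 43.50° ✓; |RS| = 20.50 ✓; ∠RSM = 51.30° ✓; |SM| = 24.50 ✗.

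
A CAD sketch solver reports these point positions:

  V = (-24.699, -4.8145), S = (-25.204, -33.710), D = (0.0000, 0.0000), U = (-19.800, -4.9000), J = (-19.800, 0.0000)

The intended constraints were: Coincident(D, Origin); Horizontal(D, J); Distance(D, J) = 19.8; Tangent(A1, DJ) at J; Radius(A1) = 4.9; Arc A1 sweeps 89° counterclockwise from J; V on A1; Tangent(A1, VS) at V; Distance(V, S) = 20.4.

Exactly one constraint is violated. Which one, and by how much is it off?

Distance(V, S) = 20.4 — off by 8.50.

D = (0.00, 0.00) ✓; D.y = 0.00, J.y = 0.00 ✓; |DJ| = 19.80 ✓; ∠(UJ, JD) = 90.00° ✓; |UJ| = 4.900 ✓; bearing(U→V) − bearing(U→J) = 89.00° ✓; |UV| = 4.900 ✓; ∠(UV, VS) = 90.00° ✓; |VS| = 28.90 ✗.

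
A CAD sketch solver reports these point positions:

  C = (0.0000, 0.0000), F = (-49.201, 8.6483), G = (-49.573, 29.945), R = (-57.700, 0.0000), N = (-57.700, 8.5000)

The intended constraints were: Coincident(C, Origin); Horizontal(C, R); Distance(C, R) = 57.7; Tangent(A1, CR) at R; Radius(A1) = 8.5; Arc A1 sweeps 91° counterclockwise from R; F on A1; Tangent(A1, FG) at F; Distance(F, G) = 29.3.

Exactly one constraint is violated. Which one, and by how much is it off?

Distance(F, G) = 29.3 — off by 8.00.

C = (0.00, 0.00) ✓; C.y = 0.00, R.y = 0.00 ✓; |CR| = 57.70 ✓; ∠(NR, RC) = 90.00° ✓; |NR| = 8.500 ✓; bearing(N→F) − bearing(N→R) = 91.00° ✓; |NF| = 8.500 ✓; ∠(NF, FG) = 90.00° ✓; |FG| = 21.30 ✗.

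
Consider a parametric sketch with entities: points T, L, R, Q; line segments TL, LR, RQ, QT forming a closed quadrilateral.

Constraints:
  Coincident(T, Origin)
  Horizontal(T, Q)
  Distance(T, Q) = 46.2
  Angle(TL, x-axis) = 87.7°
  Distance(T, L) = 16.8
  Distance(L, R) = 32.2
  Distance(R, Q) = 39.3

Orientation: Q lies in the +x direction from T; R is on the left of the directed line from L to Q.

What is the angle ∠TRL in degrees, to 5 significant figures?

17.953°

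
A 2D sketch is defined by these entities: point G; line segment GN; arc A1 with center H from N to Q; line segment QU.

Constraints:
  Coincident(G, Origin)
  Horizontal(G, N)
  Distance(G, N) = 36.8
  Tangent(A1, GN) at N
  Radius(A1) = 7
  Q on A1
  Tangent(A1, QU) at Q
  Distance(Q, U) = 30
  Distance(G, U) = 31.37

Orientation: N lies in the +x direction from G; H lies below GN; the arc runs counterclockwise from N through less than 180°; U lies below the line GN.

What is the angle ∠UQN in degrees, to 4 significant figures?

152.0°

G is at the origin; GN is horizontal with |GN| = 36.8 and N on the +x side, so N = (36.80, 0.000). Since A1 is tangent to GN there, HN ⟂ GN, so H = N + (0, -7) = (36.80, -7.000). Since HQ ⟂ QU (tangency), |HU| = √(7.0² + 30.0²) = 30.81 regardless of where Q sits on A1. So U lies on both circle(G, 31.37) and circle(H, 30.81); the below-GN intersection is U = (14.22, -27.96). Q is the foot of the tangent from U: Q = (31.00, -3.086).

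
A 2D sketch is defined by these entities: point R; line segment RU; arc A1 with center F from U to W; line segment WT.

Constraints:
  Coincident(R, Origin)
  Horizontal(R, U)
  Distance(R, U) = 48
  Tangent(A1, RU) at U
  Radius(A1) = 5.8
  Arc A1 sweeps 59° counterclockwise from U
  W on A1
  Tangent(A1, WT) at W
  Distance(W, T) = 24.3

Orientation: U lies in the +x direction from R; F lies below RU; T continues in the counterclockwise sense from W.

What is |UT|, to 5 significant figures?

29.406

R is at the origin; R and U share the same y with |RU| = 48.0 and U on the +x side, so U = (48.000, 0.0000). The tangent condition forces FU to be normal to RU, so F = U + (0, -5.8) = (48.000, -5.8000). On A1, U sits at bearing 90° from F; a 59° counterclockwise sweep puts W at bearing 149°, so W = F + 5.8·(cos 149°, sin 149°) = (43.028, -2.8128). The tangent condition forces FW to be normal to WT, so WT runs along (−sin 149°, cos 149°); with |WT| = 24.3, T = (30.513, -23.642). Then |UT| = |T − U| = 29.406.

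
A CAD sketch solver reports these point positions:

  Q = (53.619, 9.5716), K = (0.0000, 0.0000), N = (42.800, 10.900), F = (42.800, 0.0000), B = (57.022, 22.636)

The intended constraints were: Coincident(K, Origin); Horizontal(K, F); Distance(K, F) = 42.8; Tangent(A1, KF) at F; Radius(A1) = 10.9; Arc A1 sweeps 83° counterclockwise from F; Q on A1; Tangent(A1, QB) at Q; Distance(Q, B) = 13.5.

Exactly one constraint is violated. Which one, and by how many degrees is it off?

Tangent(A1, QB) at Q — off by 7.60°.

K = (0.00, 0.00) ✓; K.y = 0.00, F.y = 0.00 ✓; |KF| = 42.80 ✓; ∠(NF, FK) = 90.00° ✓; |NF| = 10.90 ✓; bearing(N→Q) − bearing(N→F) = 83.00° ✓; |NQ| = 10.90 ✓; ∠(NQ, QB) = 97.60° ✗; |QB| = 13.50 ✓.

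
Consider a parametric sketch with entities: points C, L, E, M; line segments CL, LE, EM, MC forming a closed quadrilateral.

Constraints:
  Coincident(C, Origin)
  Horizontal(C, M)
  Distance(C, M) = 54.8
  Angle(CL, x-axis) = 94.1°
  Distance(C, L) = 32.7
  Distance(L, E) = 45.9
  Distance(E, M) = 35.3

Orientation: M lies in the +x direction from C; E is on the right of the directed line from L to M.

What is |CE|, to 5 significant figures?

21.554

Checks: |LE| = 45.90 ✓; |EM| = 35.30 ✓.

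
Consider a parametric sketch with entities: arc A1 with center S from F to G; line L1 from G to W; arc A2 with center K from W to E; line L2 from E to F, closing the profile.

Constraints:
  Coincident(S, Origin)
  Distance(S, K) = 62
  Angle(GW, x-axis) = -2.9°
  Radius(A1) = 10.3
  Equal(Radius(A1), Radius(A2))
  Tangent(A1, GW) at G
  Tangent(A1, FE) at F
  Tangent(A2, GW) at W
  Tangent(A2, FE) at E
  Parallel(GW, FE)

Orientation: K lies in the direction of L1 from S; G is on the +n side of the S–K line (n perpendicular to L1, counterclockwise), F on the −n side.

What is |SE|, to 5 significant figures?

62.850

The slot axis is L1's direction at -2.9°, so u = (cos -2.9°, sin -2.9°) = (0.99872, -0.050593) and n = (−sin -2.9°, cos -2.9°) = (0.050593, 0.99872). S is at the origin and K lies 62.0 along u from S, so K = 62.0·u = (61.921, -3.1368). Tangency of A1 to both parallel lines with radius 10.3 puts G and F at S ± 10.3·n: G = (0.52111, 10.287), F = (-0.52111, -10.287). Equal radii place W and E the same way about K: W = K + 10.3·n = (62.442, 7.1500), E = K − 10.3·n = (61.399, -13.424). Then |SE| = |E − S| = 62.850.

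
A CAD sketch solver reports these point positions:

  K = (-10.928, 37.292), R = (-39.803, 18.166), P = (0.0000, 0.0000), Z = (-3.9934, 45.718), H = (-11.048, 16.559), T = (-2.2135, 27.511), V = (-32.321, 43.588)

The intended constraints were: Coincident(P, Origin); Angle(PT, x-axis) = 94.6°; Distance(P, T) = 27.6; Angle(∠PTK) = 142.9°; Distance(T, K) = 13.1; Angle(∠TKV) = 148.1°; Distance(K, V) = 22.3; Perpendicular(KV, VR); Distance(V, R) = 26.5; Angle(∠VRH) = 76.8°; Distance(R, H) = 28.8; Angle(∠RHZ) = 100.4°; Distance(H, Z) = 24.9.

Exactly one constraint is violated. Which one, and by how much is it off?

Distance(H, Z) = 24.9 — off by 5.10.

P = (0.00, 0.00) ✓; PT at 94.60° ✓; |PT| = 27.60 ✓; ∠PTK = 142.9° ✓; |TK| = 13.10 ✓; ∠TKV = 148.1° ✓; |KV| = 22.30 ✓; ∠(KV, VR) = 90.00° ✓; |VR| = 26.50 ✓; ∠VRH = 76.80° ✓; |RH| = 28.80 ✓; ∠RHZ = 100.4° ✓; |HZ| = 30.00 ✗.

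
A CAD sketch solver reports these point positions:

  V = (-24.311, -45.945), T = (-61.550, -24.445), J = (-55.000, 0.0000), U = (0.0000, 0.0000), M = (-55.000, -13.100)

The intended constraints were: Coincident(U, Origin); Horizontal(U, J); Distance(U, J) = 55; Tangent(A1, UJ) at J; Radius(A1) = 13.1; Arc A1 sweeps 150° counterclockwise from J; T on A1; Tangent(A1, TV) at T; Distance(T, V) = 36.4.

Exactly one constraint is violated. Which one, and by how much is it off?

Distance(T, V) = 36.4 — off by 6.60.

U = (0.00, 0.00) ✓; U.y = 0.00, J.y = 0.00 ✓; |UJ| = 55.00 ✓; ∠(MJ, JU) = 90.00° ✓; |MJ| = 13.10 ✓; bearing(M→T) − bearing(M→J) = 150.0° ✓; |MT| = 13.10 ✓; ∠(MT, TV) = 90.00° ✓; |TV| = 43.00 ✗.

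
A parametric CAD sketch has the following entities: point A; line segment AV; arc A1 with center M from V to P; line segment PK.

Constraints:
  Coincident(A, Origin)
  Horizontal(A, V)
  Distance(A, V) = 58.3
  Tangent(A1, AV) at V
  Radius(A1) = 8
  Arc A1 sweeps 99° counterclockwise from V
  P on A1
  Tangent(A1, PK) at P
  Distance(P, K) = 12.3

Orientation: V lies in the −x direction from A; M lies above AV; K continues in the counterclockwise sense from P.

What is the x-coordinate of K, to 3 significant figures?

-52.3

On A1, V sits at bearing -90° from M; a 99° counterclockwise sweep puts P at bearing 9°, so P = M + 8.0·(cos 9°, sin 9°) = (-50.4, 9.25). A1 meets PK tangentially, so MP is at right angles to PK, so PK runs along (−sin 9°, cos 9°); with |PK| = 12.3, K = (-52.3, 21.4). So K.x = -52.3.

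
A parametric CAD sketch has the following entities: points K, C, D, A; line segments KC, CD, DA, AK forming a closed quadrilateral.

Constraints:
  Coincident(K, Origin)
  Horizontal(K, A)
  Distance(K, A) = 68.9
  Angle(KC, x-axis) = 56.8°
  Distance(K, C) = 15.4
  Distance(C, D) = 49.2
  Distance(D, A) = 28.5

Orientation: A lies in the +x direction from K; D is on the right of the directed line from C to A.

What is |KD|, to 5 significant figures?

50.095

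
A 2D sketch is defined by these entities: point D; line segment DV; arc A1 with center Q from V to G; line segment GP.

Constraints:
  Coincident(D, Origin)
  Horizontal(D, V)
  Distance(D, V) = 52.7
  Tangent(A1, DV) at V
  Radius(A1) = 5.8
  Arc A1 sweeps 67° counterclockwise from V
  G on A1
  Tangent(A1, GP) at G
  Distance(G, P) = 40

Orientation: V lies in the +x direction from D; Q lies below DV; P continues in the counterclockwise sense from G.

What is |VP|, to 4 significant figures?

45.48

D is at the origin; D and V share the same y with |DV| = 52.7 and V on the +x side, so V = (52.70, 0.000). Tangency of A1 to DV means the radius QV is perpendicular to DV, so Q = V + (0, -5.8) = (52.70, -5.800). On A1, V sits at bearing 90° from Q; a 67° counterclockwise sweep puts G at bearing 157°, so G = Q + 5.8·(cos 157°, sin 157°) = (47.36, -3.534). Since A1 is tangent to GP there, QG ⟂ GP, so GP runs along (−sin 157°, cos 157°); with |GP| = 40.0, P = (31.73, -40.35). Then |VP| = |P − V| = 45.48.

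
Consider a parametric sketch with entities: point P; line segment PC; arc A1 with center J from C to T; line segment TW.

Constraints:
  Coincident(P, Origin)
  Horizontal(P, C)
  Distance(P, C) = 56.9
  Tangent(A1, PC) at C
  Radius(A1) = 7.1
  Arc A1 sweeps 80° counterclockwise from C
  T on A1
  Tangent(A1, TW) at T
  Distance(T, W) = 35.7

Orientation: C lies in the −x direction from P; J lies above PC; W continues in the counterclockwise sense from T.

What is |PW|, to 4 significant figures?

59.95

P is at the origin; P and C share the same y with |PC| = 56.9 and C on the −x side, so C = (-56.90, 0.000). Since A1 is tangent to PC there, JC ⟂ PC, so J = C + (0, 7.1) = (-56.90, 7.100). On A1, C sits at bearing -90° from J; an 80° counterclockwise sweep puts T at bearing -10°, so T = J + 7.1·(cos -10°, sin -10°) = (-49.91, 5.867). Tangency of A1 to TW means the radius JT is perpendicular to TW, so TW runs along (−sin -10°, cos -10°); with |TW| = 35.7, W = (-43.71, 41.02). Then |PW| = |W − P| = 59.95.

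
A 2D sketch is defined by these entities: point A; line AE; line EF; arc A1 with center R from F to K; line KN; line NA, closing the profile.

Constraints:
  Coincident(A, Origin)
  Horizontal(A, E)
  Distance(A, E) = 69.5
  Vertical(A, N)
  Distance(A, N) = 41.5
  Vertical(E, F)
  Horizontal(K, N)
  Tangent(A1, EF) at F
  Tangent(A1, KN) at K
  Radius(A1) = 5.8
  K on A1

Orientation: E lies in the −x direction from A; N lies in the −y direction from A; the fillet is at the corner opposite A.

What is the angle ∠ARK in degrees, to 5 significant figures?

119.27°

A is at the origin; A and E share the same y with |AE| = 69.5 and E on the −x side, so E = (-69.500, 0.0000). AN is vertical with |AN| = 41.5 and N on the −y side, so N = (0.0000, -41.500). The virtual corner opposite A is at (-69.500, -41.500). Tangency of A1 to EF means the radius RF is perpendicular to EF and since A1 is tangent to KN there, RK ⟂ KN, with radius 5.8, so the center R sits 5.8 in from both sides at R = (-63.700, -35.700). That places the tangent points at F = (-69.500, -35.700) on EF and K = (-63.700, -41.500) on KN. Then cos ∠ARK = RA·RK / (|RA||RK|), giving 119.27°.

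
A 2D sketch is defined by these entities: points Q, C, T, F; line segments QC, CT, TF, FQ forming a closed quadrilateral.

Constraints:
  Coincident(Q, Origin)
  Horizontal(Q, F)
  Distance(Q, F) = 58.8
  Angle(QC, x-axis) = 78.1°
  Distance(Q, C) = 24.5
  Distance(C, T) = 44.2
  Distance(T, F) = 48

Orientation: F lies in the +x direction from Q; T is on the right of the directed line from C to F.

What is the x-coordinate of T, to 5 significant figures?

14.782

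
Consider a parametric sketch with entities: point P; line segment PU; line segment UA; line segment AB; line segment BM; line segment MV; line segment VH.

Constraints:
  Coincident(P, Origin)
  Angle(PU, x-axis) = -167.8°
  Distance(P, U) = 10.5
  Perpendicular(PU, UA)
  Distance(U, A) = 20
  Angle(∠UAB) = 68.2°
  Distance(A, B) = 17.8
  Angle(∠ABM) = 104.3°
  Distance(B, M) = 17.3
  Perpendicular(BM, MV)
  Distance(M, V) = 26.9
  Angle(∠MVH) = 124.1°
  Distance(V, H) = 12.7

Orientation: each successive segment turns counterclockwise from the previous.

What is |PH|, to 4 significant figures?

30.67

BM ⟂ MV, so MV runs at -160.3°; with |MV| = 26.9, V = (-22.44, -4.594). ∠MVH = 124.1° gives VH at -104.4° from the x-axis; with |VH| = 12.7, H = (-25.60, -16.90). Then |PH| = |H − P| = 30.67.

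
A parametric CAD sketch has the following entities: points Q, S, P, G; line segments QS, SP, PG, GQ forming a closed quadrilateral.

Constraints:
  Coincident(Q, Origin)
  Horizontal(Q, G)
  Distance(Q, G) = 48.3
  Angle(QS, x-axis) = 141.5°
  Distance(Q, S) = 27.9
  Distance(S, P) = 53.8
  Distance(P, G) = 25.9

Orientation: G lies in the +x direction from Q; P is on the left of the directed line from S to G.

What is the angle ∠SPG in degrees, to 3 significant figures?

126°

Q is at the origin; QG is horizontal with |QG| = 48.3 and G in +x, so G = (48.3, 0). QS runs at 141.5° with |QS| = 27.9, so S = (-21.8, 17.4). P is determined by |SP| = 53.8 and |PG| = 25.9 together: it lies at the intersection of circle(S, 53.8) and circle(G, 25.9). With |SG| = 72.3, the foot of the radical line on SG is 51.5 from S and the perpendicular offset is √(53.8² − 51.5²) = 15.5. Taking the left-of-SG solution: P = (31.9, 20.0).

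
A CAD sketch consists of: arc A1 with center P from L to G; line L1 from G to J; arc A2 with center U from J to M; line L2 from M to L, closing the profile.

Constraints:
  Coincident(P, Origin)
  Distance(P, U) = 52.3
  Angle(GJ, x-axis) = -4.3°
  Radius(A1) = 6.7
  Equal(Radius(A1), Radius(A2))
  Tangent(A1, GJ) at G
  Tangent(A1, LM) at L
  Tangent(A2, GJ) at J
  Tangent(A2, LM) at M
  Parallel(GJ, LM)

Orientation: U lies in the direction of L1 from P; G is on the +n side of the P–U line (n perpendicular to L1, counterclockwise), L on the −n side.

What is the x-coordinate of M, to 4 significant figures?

51.65

The slot axis is L1's direction at -4.3°, so u = (cos -4.3°, sin -4.3°) = (0.9972, -0.07498) and n = (−sin -4.3°, cos -4.3°) = (0.07498, 0.9972). P is at the origin and U lies 52.3 along u from P, so U = 52.3·u = (52.15, -3.921). Tangency of A1 to both parallel lines with radius 6.7 puts G and L at P ± 6.7·n: G = (0.5024, 6.681), L = (-0.5024, -6.681). Equal radii place J and M the same way about U: J = U + 6.7·n = (52.66, 2.760), M = U − 6.7·n = (51.65, -10.60). So M.x = 51.65.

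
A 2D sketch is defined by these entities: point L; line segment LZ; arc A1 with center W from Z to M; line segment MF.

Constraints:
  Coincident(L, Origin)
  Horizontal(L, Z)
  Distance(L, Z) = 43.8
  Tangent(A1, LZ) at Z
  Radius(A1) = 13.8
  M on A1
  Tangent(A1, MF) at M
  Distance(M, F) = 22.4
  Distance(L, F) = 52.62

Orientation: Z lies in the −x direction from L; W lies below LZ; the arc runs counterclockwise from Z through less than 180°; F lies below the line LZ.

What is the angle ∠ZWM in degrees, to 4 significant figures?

139.9°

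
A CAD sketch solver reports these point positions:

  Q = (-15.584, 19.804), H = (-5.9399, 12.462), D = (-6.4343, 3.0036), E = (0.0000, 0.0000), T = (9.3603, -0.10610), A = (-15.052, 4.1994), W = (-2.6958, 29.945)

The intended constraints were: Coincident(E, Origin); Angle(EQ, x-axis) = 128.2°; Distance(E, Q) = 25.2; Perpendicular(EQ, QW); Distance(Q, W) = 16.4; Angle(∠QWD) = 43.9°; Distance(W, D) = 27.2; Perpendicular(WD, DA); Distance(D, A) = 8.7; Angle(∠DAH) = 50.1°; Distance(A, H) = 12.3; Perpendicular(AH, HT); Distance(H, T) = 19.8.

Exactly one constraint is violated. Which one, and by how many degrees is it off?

Perpendicular(AH, HT) — off by 8.40°.

E = (0.00, 0.00) ✓; EQ at 128.2° ✓; |EQ| = 25.20 ✓; ∠(EQ, QW) = 90.00° ✓; |QW| = 16.40 ✓; ∠QWD = 43.90° ✓; |WD| = 27.20 ✓; ∠(WD, DA) = 90.00° ✓; |DA| = 8.700 ✓; ∠DAH = 50.10° ✓; |AH| = 12.30 ✓; ∠(AH, HT) = 81.60° ✗; |HT| = 19.80 ✓.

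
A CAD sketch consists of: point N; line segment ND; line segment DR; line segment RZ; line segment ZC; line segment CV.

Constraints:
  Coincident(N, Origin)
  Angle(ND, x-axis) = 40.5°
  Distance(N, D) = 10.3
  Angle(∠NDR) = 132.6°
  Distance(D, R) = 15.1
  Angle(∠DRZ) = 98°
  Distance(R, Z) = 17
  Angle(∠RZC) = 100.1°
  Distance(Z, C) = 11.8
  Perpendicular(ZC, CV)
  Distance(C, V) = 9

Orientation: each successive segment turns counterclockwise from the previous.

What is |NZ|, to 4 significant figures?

26.13

N is at the origin; ND runs at 40.5° with length 10.3, so D = (7.832, 6.689). ∠NDR = 132.6° gives DR at 87.90° from the x-axis; with |DR| = 15.1, R = (8.386, 21.78). ∠DRZ = 98.0° gives RZ at 169.9° from the x-axis; with |RZ| = 17.0, Z = (-8.351, 24.76). Then |NZ| = |Z − N| = 26.13.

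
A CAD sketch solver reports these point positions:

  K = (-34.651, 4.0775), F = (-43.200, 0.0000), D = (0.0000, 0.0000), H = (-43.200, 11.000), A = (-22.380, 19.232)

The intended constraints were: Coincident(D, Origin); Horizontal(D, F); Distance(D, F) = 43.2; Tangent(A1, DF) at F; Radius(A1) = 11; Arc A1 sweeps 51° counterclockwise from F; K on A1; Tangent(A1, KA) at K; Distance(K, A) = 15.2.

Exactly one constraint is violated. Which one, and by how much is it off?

Distance(K, A) = 15.2 — off by 4.30.

D = (0.00, 0.00) ✓; D.y = 0.00, F.y = 0.00 ✓; |DF| = 43.20 ✓; ∠(HF, FD) = 90.00° ✓; |HF| = 11.00 ✓; bearing(H→K) − bearing(H→F) = 51.00° ✓; |HK| = 11.00 ✓; ∠(HK, KA) = 90.00° ✓; |KA| = 19.50 ✗.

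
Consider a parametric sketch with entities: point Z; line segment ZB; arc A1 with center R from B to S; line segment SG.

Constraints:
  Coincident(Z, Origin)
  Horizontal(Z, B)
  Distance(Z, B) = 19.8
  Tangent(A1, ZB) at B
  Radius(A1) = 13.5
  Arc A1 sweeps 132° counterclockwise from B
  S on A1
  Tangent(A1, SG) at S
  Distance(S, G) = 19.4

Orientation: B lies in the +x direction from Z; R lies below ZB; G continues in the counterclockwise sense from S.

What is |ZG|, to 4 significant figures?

43.39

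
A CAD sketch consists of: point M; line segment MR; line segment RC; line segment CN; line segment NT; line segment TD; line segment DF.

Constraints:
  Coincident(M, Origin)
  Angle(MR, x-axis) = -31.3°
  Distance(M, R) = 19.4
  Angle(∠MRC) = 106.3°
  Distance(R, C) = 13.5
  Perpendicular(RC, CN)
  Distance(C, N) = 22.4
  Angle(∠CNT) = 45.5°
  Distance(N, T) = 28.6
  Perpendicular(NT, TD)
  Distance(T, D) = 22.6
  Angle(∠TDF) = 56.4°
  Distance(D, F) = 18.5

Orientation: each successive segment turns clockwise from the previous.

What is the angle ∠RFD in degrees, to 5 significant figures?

59.323°

NT ⟂ TD, so TD runs at -59.500°; with |TD| = 22.6, D = (27.559, -22.278). ∠TDF = 56.4° gives DF at 176.90° from the x-axis; with |DF| = 18.5, F = (9.0857, -21.278). Then cos ∠RFD = FR·FD / (|FR||FD|), giving 59.323°.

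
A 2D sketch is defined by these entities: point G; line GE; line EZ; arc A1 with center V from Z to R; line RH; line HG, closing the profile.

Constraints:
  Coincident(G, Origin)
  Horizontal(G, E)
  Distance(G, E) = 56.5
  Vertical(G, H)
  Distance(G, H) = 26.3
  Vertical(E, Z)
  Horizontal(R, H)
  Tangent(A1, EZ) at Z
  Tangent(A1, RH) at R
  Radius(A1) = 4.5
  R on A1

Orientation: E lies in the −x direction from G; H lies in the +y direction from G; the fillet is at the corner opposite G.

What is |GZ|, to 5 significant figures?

60.560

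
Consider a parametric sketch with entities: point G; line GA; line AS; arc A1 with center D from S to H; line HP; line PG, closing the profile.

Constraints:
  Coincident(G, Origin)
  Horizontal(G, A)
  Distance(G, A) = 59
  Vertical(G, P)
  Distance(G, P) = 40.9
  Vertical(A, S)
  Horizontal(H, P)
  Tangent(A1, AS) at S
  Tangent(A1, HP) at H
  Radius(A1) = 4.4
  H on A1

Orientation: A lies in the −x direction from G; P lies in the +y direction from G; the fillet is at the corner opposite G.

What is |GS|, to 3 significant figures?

69.4

The virtual corner opposite G is at (-59.0, 40.9). Since A1 is tangent to AS there, DS ⟂ AS and the tangent condition forces DH to be normal to HP, with radius 4.4, so the center D sits 4.4 in from both sides at D = (-54.6, 36.5). That places the tangent points at S = (-59.0, 36.5) on AS and H = (-54.6, 40.9) on HP. Then |GS| = |S − G| = 69.4.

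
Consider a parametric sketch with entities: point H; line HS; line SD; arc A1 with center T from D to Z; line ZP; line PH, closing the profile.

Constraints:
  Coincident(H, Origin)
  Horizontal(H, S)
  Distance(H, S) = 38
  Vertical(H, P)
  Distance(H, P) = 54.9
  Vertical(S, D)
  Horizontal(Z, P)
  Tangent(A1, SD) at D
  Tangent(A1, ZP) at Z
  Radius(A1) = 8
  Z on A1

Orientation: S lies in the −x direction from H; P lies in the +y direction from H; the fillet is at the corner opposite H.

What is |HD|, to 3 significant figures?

60.4

H is at the origin; HS is horizontal with |HS| = 38.0 and S on the −x side, so S = (-38.0, 0.00). H and P share the same x with |HP| = 54.9 and P on the +y side, so P = (0.00, 54.9). The virtual corner opposite H is at (-38.0, 54.9). The tangent condition forces TD to be normal to SD and tangency of A1 to ZP means the radius TZ is perpendicular to ZP, with radius 8.0, so the center T sits 8.0 in from both sides at T = (-30.0, 46.9). That places the tangent points at D = (-38.0, 46.9) on SD and Z = (-30.0, 54.9) on ZP. Then |HD| = |D − H| = 60.4.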